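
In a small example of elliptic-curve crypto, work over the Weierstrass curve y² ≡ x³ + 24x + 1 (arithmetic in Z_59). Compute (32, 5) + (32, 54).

O

The two points share x = 32 and their y-coordinates satisfy 5 + 54 ≡ 0 (mod 59), so they are inverses. Their sum is O.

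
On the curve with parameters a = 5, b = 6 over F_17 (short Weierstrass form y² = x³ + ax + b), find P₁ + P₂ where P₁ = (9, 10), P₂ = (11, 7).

(9, 10) + (11, 7). λ = (7 - 10)/(11 - 9) ≡ 14/2 mod 17. 2⁻¹ ≡ 9 (mod 17) since 2·9 = 18 ≡ 1, so λ ≡ 7.
  x = λ² - 9 - 11 = 49 - 20 ≡ 12; y = λ·(9 - 12) - 10 ≡ 3. → (12, 3)

(12, 3)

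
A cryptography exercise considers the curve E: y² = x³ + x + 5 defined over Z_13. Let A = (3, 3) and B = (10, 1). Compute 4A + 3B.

First 4A:
Repeated addition: build up to 4A.
2A: tangent at (3, 3): λ = (3·3² + 1)/(2·3) ≡ 2/6. 6⁻¹ ≡ 11 (mod 13), so λ ≡ 2·11 ≡ 9.
  x = λ² - 3 - 3 = 81 - 6 ≡ 10; y = λ·(3 - 10) - 3 ≡ 12. → (10, 12)
3A: (10, 12) + (3, 3). λ = (3 - 12)/(3 - 10) ≡ 4/6 mod 13. 6⁻¹ ≡ 11 (mod 13), so λ ≡ 5.
  x = λ² - 10 - 3 = 25 - 13 ≡ 12; y = λ·(10 - 12) - 12 ≡ 4. → (12, 4)
4A: (12, 4) + (3, 3). λ = (3 - 4)/(3 - 12) ≡ 12/4 mod 13. 4⁻¹ ≡ 10 (mod 13), so λ ≡ 3.
  x = λ² - 12 - 3 = 9 - 15 ≡ 7; y = λ·(12 - 7) - 4 ≡ 11. → (7, 11)
4A = (7, 11).
Next 3B:
Repeated addition: build up to 3B.
2B: tangent at (10, 1): λ = (3·10² + 1)/(2·1) ≡ 2/2. 2⁻¹ ≡ 7 (mod 13), so λ ≡ 2·7 ≡ 1.
  x = λ² - 10 - 10 = 1 - 20 ≡ 7; y = λ·(10 - 7) - 1 ≡ 2. → (7, 2)
3B: (7, 2) + (10, 1). λ = (1 - 2)/(10 - 7) ≡ 12/3 mod 13. 3⁻¹ ≡ 9 (mod 13), so λ ≡ 4.
  x = λ² - 7 - 10 = 16 - 17 ≡ 12; y = λ·(7 - 12) - 2 ≡ 4. → (12, 4)
3B = (12, 4).
Finally 4A + 3B:
(7, 11) + (12, 4). λ = (4 - 11)/(12 - 7) ≡ 6/5 mod 13. 5⁻¹ ≡ 8 (mod 13) since 5·8 = 40 ≡ 1, so λ ≡ 9.
  x = λ² - 7 - 12 = 81 - 19 ≡ 10; y = λ·(7 - 10) - 11 ≡ 1. → (10, 1)

(10, 1)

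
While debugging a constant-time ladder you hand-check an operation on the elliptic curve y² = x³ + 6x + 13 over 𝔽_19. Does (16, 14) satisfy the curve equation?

y² = 14² ≡ 6; x³ + 6x + 13 = 4205 ≡ 6 (mod 19). 6 = 6.

yes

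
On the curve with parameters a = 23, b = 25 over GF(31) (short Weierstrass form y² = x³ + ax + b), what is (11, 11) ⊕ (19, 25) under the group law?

(11, 11) + (19, 25). λ = (25 - 11)/(19 - 11) ≡ 14/8 mod 31. 8⁻¹ ≡ 4 (mod 31), so λ ≡ 25.
  x = λ² - 11 - 19 = 625 - 30 ≡ 6; y = λ·(11 - 6) - 11 ≡ 21. → (6, 21)

(6, 21)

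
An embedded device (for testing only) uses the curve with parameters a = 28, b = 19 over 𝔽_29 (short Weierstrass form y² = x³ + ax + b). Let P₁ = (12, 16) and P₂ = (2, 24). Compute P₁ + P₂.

(11, 18)

(12, 16) + (2, 24). λ = (24 - 16)/(2 - 12) ≡ 8/19 mod 29. 19⁻¹ ≡ 26 (mod 29), so λ ≡ 5.
  x = λ² - 12 - 2 = 25 - 14 ≡ 11; y = λ·(12 - 11) - 16 ≡ 18. → (11, 18)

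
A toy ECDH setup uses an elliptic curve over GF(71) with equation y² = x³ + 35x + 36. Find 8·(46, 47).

Write P = (46, 47).
Double-and-add on 8 = (1000)₂. Start with P = (46, 47) for the leading 1-bit.
double: tangent at (46, 47): λ = (3·46² + 35)/(2·47) ≡ 64/23. 23⁻¹ ≡ 34 (mod 71), so λ ≡ 64·34 ≡ 46.
  x = λ² - 46 - 46 = 2116 - 92 ≡ 36; y = λ·(46 - 36) - 47 ≡ 58. → (36, 58)
double: tangent at (36, 58): λ = (3·36² + 35)/(2·58) ≡ 18/45. 45⁻¹ ≡ 30 (mod 71) since 45·30 = 1350 ≡ 1, so λ ≡ 18·30 ≡ 43.
  x = λ² - 36 - 36 = 1849 - 72 ≡ 2; y = λ·(36 - 2) - 58 ≡ 55. → (2, 55)
double: tangent at (2, 55): λ = (3·2² + 35)/(2·55) ≡ 47/39. 39⁻¹ ≡ 51 (mod 71), so λ ≡ 47·51 ≡ 54.
  x = λ² - 2 - 2 = 2916 - 4 ≡ 1; y = λ·(2 - 1) - 55 ≡ 70. → (1, 70)

(1, 70)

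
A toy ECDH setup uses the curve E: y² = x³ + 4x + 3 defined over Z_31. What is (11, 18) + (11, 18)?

(10, 12)

tangent at (11, 18): λ = (3·11² + 4)/(2·18) ≡ 26/5. 5⁻¹ ≡ 25 (mod 31), so λ ≡ 26·25 ≡ 30.
  x = λ² - 11 - 11 = 900 - 22 ≡ 10; y = λ·(11 - 10) - 18 ≡ 12. → (10, 12)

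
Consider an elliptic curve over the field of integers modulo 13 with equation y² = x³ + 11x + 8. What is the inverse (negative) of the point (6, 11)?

-(6, 11) = (6, -11 mod 13) = (6, 2).

(6, 2)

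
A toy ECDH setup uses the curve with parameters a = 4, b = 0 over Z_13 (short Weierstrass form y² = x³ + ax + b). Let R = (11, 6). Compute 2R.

(0, 0)

tangent at (11, 6): λ = (3·11² + 4)/(2·6) ≡ 3/12. 12⁻¹ ≡ 12 (mod 13), so λ ≡ 3·12 ≡ 10.
  x = λ² - 11 - 11 = 100 - 22 ≡ 0; y = λ·(11 - 0) - 6 ≡ 0. → (0, 0)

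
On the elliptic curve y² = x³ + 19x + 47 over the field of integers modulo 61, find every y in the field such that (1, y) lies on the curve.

none

x³ + 19x + 47 = 67 ≡ 6 (mod 61).
6 is a non-residue mod 61; no y exists.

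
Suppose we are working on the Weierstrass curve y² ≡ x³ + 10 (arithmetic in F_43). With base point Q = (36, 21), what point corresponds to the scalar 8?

Repeated addition: build up to 8Q.
2Q: tangent at (36, 21): λ = (3·36² + 0)/(2·21) ≡ 18/42. 42⁻¹ ≡ 42 (mod 43), so λ ≡ 18·42 ≡ 25.
  x = λ² - 36 - 36 = 625 - 72 ≡ 37; y = λ·(36 - 37) - 21 ≡ 40. → (37, 40)
3Q: (37, 40) + (36, 21). λ = (21 - 40)/(36 - 37) ≡ 24/42 mod 43. 42⁻¹ ≡ 42 (mod 43), so λ ≡ 19.
  x = λ² - 37 - 36 = 361 - 73 ≡ 30; y = λ·(37 - 30) - 40 ≡ 7. → (30, 7)
4Q: (30, 7) + (36, 21). λ = (21 - 7)/(36 - 30) ≡ 14/6 mod 43. 6⁻¹ ≡ 36 (mod 43), so λ ≡ 31.
  x = λ² - 30 - 36 = 961 - 66 ≡ 35; y = λ·(30 - 35) - 7 ≡ 10. → (35, 10)
5Q: (35, 10) + (36, 21). λ = (21 - 10)/(36 - 35) ≡ 11/1 mod 43. 1⁻¹ ≡ 1 (mod 43) since 1·1 = 1 ≡ 1, so λ ≡ 11.
  x = λ² - 35 - 36 = 121 - 71 ≡ 7; y = λ·(35 - 7) - 10 ≡ 40. → (7, 40)
6Q: (7, 40) + (36, 21). λ = (21 - 40)/(36 - 7) ≡ 24/29 mod 43. 29⁻¹ ≡ 3 (mod 43), so λ ≡ 29.
  x = λ² - 7 - 36 = 841 - 43 ≡ 24; y = λ·(7 - 24) - 40 ≡ 26. → (24, 26)
7Q: (24, 26) + (36, 21). λ = (21 - 26)/(36 - 24) ≡ 38/12 mod 43. 12⁻¹ ≡ 18 (mod 43), so λ ≡ 39.
  x = λ² - 24 - 36 = 1521 - 60 ≡ 42; y = λ·(24 - 42) - 26 ≡ 3. → (42, 3)
8Q: (42, 3) + (36, 21). λ = (21 - 3)/(36 - 42) ≡ 18/37 mod 43. 37⁻¹ ≡ 7 (mod 43), so λ ≡ 40.
  x = λ² - 42 - 36 = 1600 - 78 ≡ 17; y = λ·(42 - 17) - 3 ≡ 8. → (17, 8)

(17, 8)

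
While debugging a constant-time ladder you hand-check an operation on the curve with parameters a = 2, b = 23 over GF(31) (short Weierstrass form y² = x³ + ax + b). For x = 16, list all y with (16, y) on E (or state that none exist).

x³ + 2x + 23 = 4151 ≡ 28 (mod 31).
Square roots of 28 mod 31: 11 and 20 (since 11² = 121 ≡ 28).

11, 20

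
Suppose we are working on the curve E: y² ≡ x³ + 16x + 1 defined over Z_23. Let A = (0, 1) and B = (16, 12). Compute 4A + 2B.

(18, 16)

First 4A:
Repeated addition: build up to 4A.
2A: tangent at (0, 1): λ = (3·0² + 16)/(2·1) ≡ 16/2. 2⁻¹ ≡ 12 (mod 23), so λ ≡ 16·12 ≡ 8.
  x = λ² - 0 - 0 = 64 - 0 ≡ 18; y = λ·(0 - 18) - 1 ≡ 16. → (18, 16)
3A: (18, 16) + (0, 1). λ = (1 - 16)/(0 - 18) ≡ 8/5 mod 23. 5⁻¹ ≡ 14 (mod 23), so λ ≡ 20.
  x = λ² - 18 - 0 = 400 - 18 ≡ 14; y = λ·(18 - 14) - 16 ≡ 18. → (14, 18)
4A: (14, 18) + (0, 1). λ = (1 - 18)/(0 - 14) ≡ 6/9 mod 23. 9⁻¹ ≡ 18 (mod 23), so λ ≡ 16.
  x = λ² - 14 - 0 = 256 - 14 ≡ 12; y = λ·(14 - 12) - 18 ≡ 14. → (12, 14)
4A = (12, 14).
Next 2B:
Repeated addition: build up to 2B.
2B: tangent at (16, 12): λ = (3·16² + 16)/(2·12) ≡ 2/1. 1⁻¹ ≡ 1 (mod 23) since 1·1 = 1 ≡ 1, so λ ≡ 2·1 ≡ 2.
  x = λ² - 16 - 16 = 4 - 32 ≡ 18; y = λ·(16 - 18) - 12 ≡ 7. → (18, 7)
2B = (18, 7).
Finally 4A + 2B:
(12, 14) + (18, 7). λ = (7 - 14)/(18 - 12) ≡ 16/6 mod 23. 6⁻¹ ≡ 4 (mod 23) since 6·4 = 24 ≡ 1, so λ ≡ 18.
  x = λ² - 12 - 18 = 324 - 30 ≡ 18; y = λ·(12 - 18) - 14 ≡ 16. → (18, 16)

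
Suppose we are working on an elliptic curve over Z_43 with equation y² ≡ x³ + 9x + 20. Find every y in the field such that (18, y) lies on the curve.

none

x³ + 9x + 20 = 6014 ≡ 37 (mod 43).
37 is a non-residue mod 43; no y exists.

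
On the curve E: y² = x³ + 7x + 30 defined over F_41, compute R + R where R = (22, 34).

tangent at (22, 34): λ = (3·22² + 7)/(2·34) ≡ 24/27. 27⁻¹ ≡ 38 (mod 41), so λ ≡ 24·38 ≡ 10.
  x = λ² - 22 - 22 = 100 - 44 ≡ 15; y = λ·(22 - 15) - 34 ≡ 36. → (15, 36)

(15, 36)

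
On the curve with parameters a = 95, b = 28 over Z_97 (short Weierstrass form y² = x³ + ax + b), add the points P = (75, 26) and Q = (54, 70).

(21, 41)

(75, 26) + (54, 70). λ = (70 - 26)/(54 - 75) ≡ 44/76 mod 97. 76⁻¹ ≡ 60 (mod 97), so λ ≡ 21.
  x = λ² - 75 - 54 = 441 - 129 ≡ 21; y = λ·(75 - 21) - 26 ≡ 41. → (21, 41)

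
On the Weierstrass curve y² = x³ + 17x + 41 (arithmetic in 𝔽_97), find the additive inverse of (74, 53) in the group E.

-(74, 53) = (74, -53 mod 97) = (74, 44).

(74, 44)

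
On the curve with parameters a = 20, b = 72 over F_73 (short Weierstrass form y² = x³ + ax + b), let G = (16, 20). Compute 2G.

(40, 62)

tangent at (16, 20): λ = (3·16² + 20)/(2·20) ≡ 58/40. 40⁻¹ ≡ 42 (mod 73), so λ ≡ 58·42 ≡ 27.
  x = λ² - 16 - 16 = 729 - 32 ≡ 40; y = λ·(16 - 40) - 20 ≡ 62. → (40, 62)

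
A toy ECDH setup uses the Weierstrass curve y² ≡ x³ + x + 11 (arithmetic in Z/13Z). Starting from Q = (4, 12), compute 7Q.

(4, 12)

Double-and-add on 7 = (111)₂. Start with Q = (4, 12) for the leading 1-bit.
double: tangent at (4, 12): λ = (3·4² + 1)/(2·12) ≡ 10/11. 11⁻¹ ≡ 6 (mod 13) since 11·6 = 66 ≡ 1, so λ ≡ 10·6 ≡ 8.
  x = λ² - 4 - 4 = 64 - 8 ≡ 4; y = λ·(4 - 4) - 12 ≡ 1. → (4, 1)
add Q: (4, 1) + (4, 12): same x and y₁ ≡ -y₂, so the sum is 𝒪.
double: 𝒪 + 𝒪 = 𝒪 (identity).
add Q: 𝒪 + (4, 12) = (4, 12) (identity).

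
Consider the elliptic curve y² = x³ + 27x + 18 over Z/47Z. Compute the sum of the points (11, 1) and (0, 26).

(40, 35)

(11, 1) + (0, 26). λ = (26 - 1)/(0 - 11) ≡ 25/36 mod 47. 36⁻¹ ≡ 17 (mod 47), so λ ≡ 2.
  x = λ² - 11 - 0 = 4 - 11 ≡ 40; y = λ·(11 - 40) - 1 ≡ 35. → (40, 35)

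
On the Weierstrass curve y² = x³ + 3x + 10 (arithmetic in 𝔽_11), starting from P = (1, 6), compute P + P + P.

O

Repeated addition: build up to 3P.
2P: tangent at (1, 6): λ = (3·1² + 3)/(2·6) ≡ 6/1. 1⁻¹ ≡ 1 (mod 11) since 1·1 = 1 ≡ 1, so λ ≡ 6·1 ≡ 6.
  x = λ² - 1 - 1 = 36 - 2 ≡ 1; y = λ·(1 - 1) - 6 ≡ 5. → (1, 5)
3P: (1, 5) + (1, 6): same x and y₁ ≡ -y₂, so the sum is 𝒪.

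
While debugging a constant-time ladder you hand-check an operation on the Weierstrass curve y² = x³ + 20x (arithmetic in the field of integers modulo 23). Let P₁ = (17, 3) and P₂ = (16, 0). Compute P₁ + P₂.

(22, 5)

(17, 3) + (16, 0). λ = (0 - 3)/(16 - 17) ≡ 20/22 mod 23. 22⁻¹ ≡ 22 (mod 23), so λ ≡ 3.
  x = λ² - 17 - 16 = 9 - 33 ≡ 22; y = λ·(17 - 22) - 3 ≡ 5. → (22, 5)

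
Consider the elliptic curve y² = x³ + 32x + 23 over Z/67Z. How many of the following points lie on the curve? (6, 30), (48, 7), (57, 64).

(6, 30): 30² ≡ 29, rhs ≡ 29 → on.
(48, 7): 7² ≡ 49, rhs ≡ 60 → off.
(57, 64): 64² ≡ 9, rhs ≡ 43 → off.

1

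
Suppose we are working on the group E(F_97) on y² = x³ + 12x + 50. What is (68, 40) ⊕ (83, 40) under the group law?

(43, 57)

(68, 40) + (83, 40). λ = (40 - 40)/(83 - 68) ≡ 0/15 mod 97. 15⁻¹ ≡ 13 (mod 97) since 15·13 = 195 ≡ 1, so λ ≡ 0.
  x = λ² - 68 - 83 = 0 - 151 ≡ 43; y = λ·(68 - 43) - 40 ≡ 57. → (43, 57)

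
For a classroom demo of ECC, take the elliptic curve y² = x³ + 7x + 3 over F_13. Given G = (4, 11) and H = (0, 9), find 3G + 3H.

(4, 2)

First 3G:
Repeated addition: build up to 3G.
2G: tangent at (4, 11): λ = (3·4² + 7)/(2·11) ≡ 3/9. 9⁻¹ ≡ 3 (mod 13) since 9·3 = 27 ≡ 1, so λ ≡ 3·3 ≡ 9.
  x = λ² - 4 - 4 = 81 - 8 ≡ 8; y = λ·(4 - 8) - 11 ≡ 5. → (8, 5)
3G: (8, 5) + (4, 11). λ = (11 - 5)/(4 - 8) ≡ 6/9 mod 13. 9⁻¹ ≡ 3 (mod 13), so λ ≡ 5.
  x = λ² - 8 - 4 = 25 - 12 ≡ 0; y = λ·(8 - 0) - 5 ≡ 9. → (0, 9)
3G = (0, 9).
Next 3H:
Repeated addition: build up to 3H.
2H: tangent at (0, 9): λ = (3·0² + 7)/(2·9) ≡ 7/5. 5⁻¹ ≡ 8 (mod 13) since 5·8 = 40 ≡ 1, so λ ≡ 7·8 ≡ 4.
  x = λ² - 0 - 0 = 16 - 0 ≡ 3; y = λ·(0 - 3) - 9 ≡ 5. → (3, 5)
3H: (3, 5) + (0, 9). λ = (9 - 5)/(0 - 3) ≡ 4/10 mod 13. 10⁻¹ ≡ 4 (mod 13) since 10·4 = 40 ≡ 1, so λ ≡ 3.
  x = λ² - 3 - 0 = 9 - 3 ≡ 6; y = λ·(3 - 6) - 5 ≡ 12. → (6, 12)
3H = (6, 12).
Finally 3G + 3H:
(0, 9) + (6, 12). λ = (12 - 9)/(6 - 0) ≡ 3/6 mod 13. 6⁻¹ ≡ 11 (mod 13) since 6·11 = 66 ≡ 1, so λ ≡ 7.
  x = λ² - 0 - 6 = 49 - 6 ≡ 4; y = λ·(0 - 4) - 9 ≡ 2. → (4, 2)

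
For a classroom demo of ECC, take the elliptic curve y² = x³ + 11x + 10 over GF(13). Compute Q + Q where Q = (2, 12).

tangent at (2, 12): λ = (3·2² + 11)/(2·12) ≡ 10/11. 11⁻¹ ≡ 6 (mod 13) since 11·6 = 66 ≡ 1, so λ ≡ 10·6 ≡ 8.
  x = λ² - 2 - 2 = 64 - 4 ≡ 8; y = λ·(2 - 8) - 12 ≡ 5. → (8, 5)

(8, 5)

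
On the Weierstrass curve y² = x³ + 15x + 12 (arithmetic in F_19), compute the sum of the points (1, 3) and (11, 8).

(1, 3) + (11, 8). λ = (8 - 3)/(11 - 1) ≡ 5/10 mod 19. 10⁻¹ ≡ 2 (mod 19) since 10·2 = 20 ≡ 1, so λ ≡ 10.
  x = λ² - 1 - 11 = 100 - 12 ≡ 12; y = λ·(1 - 12) - 3 ≡ 1. → (12, 1)

(12, 1)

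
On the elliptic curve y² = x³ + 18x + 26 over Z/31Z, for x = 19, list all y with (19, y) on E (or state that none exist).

x³ + 18x + 26 = 7227 ≡ 4 (mod 31).
Square roots of 4 mod 31: 2 and 29 (since 2² = 4 ≡ 4).

2, 29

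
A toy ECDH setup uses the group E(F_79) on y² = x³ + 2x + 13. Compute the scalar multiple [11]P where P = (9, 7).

(17, 33)

Double-and-add on 11 = (1011)₂. Start with P = (9, 7) for the leading 1-bit.
double: tangent at (9, 7): λ = (3·9² + 2)/(2·7) ≡ 8/14. 14⁻¹ ≡ 17 (mod 79) since 14·17 = 238 ≡ 1, so λ ≡ 8·17 ≡ 57.
  x = λ² - 9 - 9 = 3249 - 18 ≡ 71; y = λ·(9 - 71) - 7 ≡ 14. → (71, 14)
double: tangent at (71, 14): λ = (3·71² + 2)/(2·14) ≡ 36/28. 28⁻¹ ≡ 48 (mod 79), so λ ≡ 36·48 ≡ 69.
  x = λ² - 71 - 71 = 4761 - 142 ≡ 37; y = λ·(71 - 37) - 14 ≡ 41. → (37, 41)
add P: (37, 41) + (9, 7). λ = (7 - 41)/(9 - 37) ≡ 45/51 mod 79. 51⁻¹ ≡ 31 (mod 79), so λ ≡ 52.
  x = λ² - 37 - 9 = 2704 - 46 ≡ 51; y = λ·(37 - 51) - 41 ≡ 21. → (51, 21)
double: tangent at (51, 21): λ = (3·51² + 2)/(2·21) ≡ 63/42. 42⁻¹ ≡ 32 (mod 79), so λ ≡ 63·32 ≡ 41.
  x = λ² - 51 - 51 = 1681 - 102 ≡ 78; y = λ·(51 - 78) - 21 ≡ 57. → (78, 57)
add P: (78, 57) + (9, 7). λ = (7 - 57)/(9 - 78) ≡ 29/10 mod 79. 10⁻¹ ≡ 8 (mod 79) since 10·8 = 80 ≡ 1, so λ ≡ 74.
  x = λ² - 78 - 9 = 5476 - 87 ≡ 17; y = λ·(78 - 17) - 57 ≡ 33. → (17, 33)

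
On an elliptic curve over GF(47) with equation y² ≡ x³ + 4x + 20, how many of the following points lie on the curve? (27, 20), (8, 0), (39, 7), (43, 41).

2

(27, 20): 20² ≡ 24, rhs ≡ 24 → on.
(8, 0): 0² ≡ 0, rhs ≡ 0 → on.
(39, 7): 7² ≡ 2, rhs ≡ 40 → off.
(43, 41): 41² ≡ 36, rhs ≡ 34 → off.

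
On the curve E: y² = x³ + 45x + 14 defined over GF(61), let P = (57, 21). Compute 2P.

tangent at (57, 21): λ = (3·57² + 45)/(2·21) ≡ 32/42. 42⁻¹ ≡ 16 (mod 61), so λ ≡ 32·16 ≡ 24.
  x = λ² - 57 - 57 = 576 - 114 ≡ 35; y = λ·(57 - 35) - 21 ≡ 19. → (35, 19)

(35, 19)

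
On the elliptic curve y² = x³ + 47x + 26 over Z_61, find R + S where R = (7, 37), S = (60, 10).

(7, 37) + (60, 10). λ = (10 - 37)/(60 - 7) ≡ 34/53 mod 61. 53⁻¹ ≡ 38 (mod 61), so λ ≡ 11.
  x = λ² - 7 - 60 = 121 - 67 ≡ 54; y = λ·(7 - 54) - 37 ≡ 56. → (54, 56)

(54, 56)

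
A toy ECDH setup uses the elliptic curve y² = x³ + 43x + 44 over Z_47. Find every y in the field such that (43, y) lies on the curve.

x³ + 43x + 44 = 81400 ≡ 43 (mod 47).
43 is a non-residue mod 47; no y exists.

none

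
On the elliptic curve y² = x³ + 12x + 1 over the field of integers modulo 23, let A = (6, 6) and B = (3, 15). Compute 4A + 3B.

(18, 0)

First 4A:
Double-and-add on 4 = (100)₂. Start with A = (6, 6) for the leading 1-bit.
double: tangent at (6, 6): λ = (3·6² + 12)/(2·6) ≡ 5/12. 12⁻¹ ≡ 2 (mod 23) since 12·2 = 24 ≡ 1, so λ ≡ 5·2 ≡ 10.
  x = λ² - 6 - 6 = 100 - 12 ≡ 19; y = λ·(6 - 19) - 6 ≡ 2. → (19, 2)
double: tangent at (19, 2): λ = (3·19² + 12)/(2·2) ≡ 14/4. 4⁻¹ ≡ 6 (mod 23), so λ ≡ 14·6 ≡ 15.
  x = λ² - 19 - 19 = 225 - 38 ≡ 3; y = λ·(19 - 3) - 2 ≡ 8. → (3, 8)
4A = (3, 8).
Next 3B:
Repeated addition: build up to 3B.
2B: tangent at (3, 15): λ = (3·3² + 12)/(2·15) ≡ 16/7. 7⁻¹ ≡ 10 (mod 23), so λ ≡ 16·10 ≡ 22.
  x = λ² - 3 - 3 = 484 - 6 ≡ 18; y = λ·(3 - 18) - 15 ≡ 0. → (18, 0)
3B: (18, 0) + (3, 15). λ = (15 - 0)/(3 - 18) ≡ 15/8 mod 23. 8⁻¹ ≡ 3 (mod 23), so λ ≡ 22.
  x = λ² - 18 - 3 = 484 - 21 ≡ 3; y = λ·(18 - 3) - 0 ≡ 8. → (3, 8)
3B = (3, 8).
Finally 4A + 3B:
tangent at (3, 8): λ = (3·3² + 12)/(2·8) ≡ 16/16. 16⁻¹ ≡ 13 (mod 23), so λ ≡ 16·13 ≡ 1.
  x = λ² - 3 - 3 = 1 - 6 ≡ 18; y = λ·(3 - 18) - 8 ≡ 0. → (18, 0)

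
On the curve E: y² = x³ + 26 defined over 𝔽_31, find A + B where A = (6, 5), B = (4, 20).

(23, 14)

(6, 5) + (4, 20). λ = (20 - 5)/(4 - 6) ≡ 15/29 mod 31. 29⁻¹ ≡ 15 (mod 31), so λ ≡ 8.
  x = λ² - 6 - 4 = 64 - 10 ≡ 23; y = λ·(6 - 23) - 5 ≡ 14. → (23, 14)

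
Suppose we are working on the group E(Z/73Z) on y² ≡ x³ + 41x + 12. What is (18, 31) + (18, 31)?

(25, 23)

tangent at (18, 31): λ = (3·18² + 41)/(2·31) ≡ 64/62. 62⁻¹ ≡ 53 (mod 73), so λ ≡ 64·53 ≡ 34.
  x = λ² - 18 - 18 = 1156 - 36 ≡ 25; y = λ·(18 - 25) - 31 ≡ 23. → (25, 23)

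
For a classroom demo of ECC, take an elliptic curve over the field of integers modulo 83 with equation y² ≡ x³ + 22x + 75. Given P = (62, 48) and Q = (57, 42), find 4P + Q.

First 4P:
Repeated addition: build up to 4P.
2P: tangent at (62, 48): λ = (3·62² + 22)/(2·48) ≡ 17/13. 13⁻¹ ≡ 32 (mod 83), so λ ≡ 17·32 ≡ 46.
  x = λ² - 62 - 62 = 2116 - 124 ≡ 0; y = λ·(62 - 0) - 48 ≡ 65. → (0, 65)
3P: (0, 65) + (62, 48). λ = (48 - 65)/(62 - 0) ≡ 66/62 mod 83. 62⁻¹ ≡ 79 (mod 83), so λ ≡ 68.
  x = λ² - 0 - 62 = 4624 - 62 ≡ 80; y = λ·(0 - 80) - 65 ≡ 56. → (80, 56)
4P: (80, 56) + (62, 48). λ = (48 - 56)/(62 - 80) ≡ 75/65 mod 83. 65⁻¹ ≡ 23 (mod 83), so λ ≡ 65.
  x = λ² - 80 - 62 = 4225 - 142 ≡ 16; y = λ·(80 - 16) - 56 ≡ 37. → (16, 37)
4P = (16, 37).
Finally 4P + Q:
(16, 37) + (57, 42). λ = (42 - 37)/(57 - 16) ≡ 5/41 mod 83. 41⁻¹ ≡ 81 (mod 83), so λ ≡ 73.
  x = λ² - 16 - 57 = 5329 - 73 ≡ 27; y = λ·(16 - 27) - 37 ≡ 73. → (27, 73)

(27, 73)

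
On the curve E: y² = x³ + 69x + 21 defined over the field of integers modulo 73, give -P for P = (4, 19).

-(4, 19) = (4, -19 mod 73) = (4, 54).

(4, 54)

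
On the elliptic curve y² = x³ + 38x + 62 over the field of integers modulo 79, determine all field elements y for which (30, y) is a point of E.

x³ + 38x + 62 = 28202 ≡ 78 (mod 79).
78 is a non-residue mod 79; no y exists.

none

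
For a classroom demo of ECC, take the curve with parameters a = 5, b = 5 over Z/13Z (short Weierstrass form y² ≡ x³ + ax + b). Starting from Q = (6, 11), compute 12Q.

Double-and-add on 12 = (1100)₂. Start with Q = (6, 11) for the leading 1-bit.
double: tangent at (6, 11): λ = (3·6² + 5)/(2·11) ≡ 9/9. 9⁻¹ ≡ 3 (mod 13) since 9·3 = 27 ≡ 1, so λ ≡ 9·3 ≡ 1.
  x = λ² - 6 - 6 = 1 - 12 ≡ 2; y = λ·(6 - 2) - 11 ≡ 6. → (2, 6)
add Q: (2, 6) + (6, 11). λ = (11 - 6)/(6 - 2) ≡ 5/4 mod 13. 4⁻¹ ≡ 10 (mod 13), so λ ≡ 11.
  x = λ² - 2 - 6 = 121 - 8 ≡ 9; y = λ·(2 - 9) - 6 ≡ 8. → (9, 8)
double: tangent at (9, 8): λ = (3·9² + 5)/(2·8) ≡ 1/3. 3⁻¹ ≡ 9 (mod 13), so λ ≡ 1·9 ≡ 9.
  x = λ² - 9 - 9 = 81 - 18 ≡ 11; y = λ·(9 - 11) - 8 ≡ 0. → (11, 0)
double: (11, 0) + (11, 0): same x and y₁ ≡ -y₂, so the sum is O.

O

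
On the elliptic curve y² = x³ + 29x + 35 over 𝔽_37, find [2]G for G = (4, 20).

(30, 28)

tangent at (4, 20): λ = (3·4² + 29)/(2·20) ≡ 3/3. 3⁻¹ ≡ 25 (mod 37), so λ ≡ 3·25 ≡ 1.
  x = λ² - 4 - 4 = 1 - 8 ≡ 30; y = λ·(4 - 30) - 20 ≡ 28. → (30, 28)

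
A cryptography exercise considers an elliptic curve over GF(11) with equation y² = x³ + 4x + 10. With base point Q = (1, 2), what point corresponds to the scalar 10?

Double-and-add on 10 = (1010)₂. Start with Q = (1, 2) for the leading 1-bit.
double: tangent at (1, 2): λ = (3·1² + 4)/(2·2) ≡ 7/4. 4⁻¹ ≡ 3 (mod 11) since 4·3 = 12 ≡ 1, so λ ≡ 7·3 ≡ 10.
  x = λ² - 1 - 1 = 100 - 2 ≡ 10; y = λ·(1 - 10) - 2 ≡ 7. → (10, 7)
double: tangent at (10, 7): λ = (3·10² + 4)/(2·7) ≡ 7/3. 3⁻¹ ≡ 4 (mod 11) since 3·4 = 12 ≡ 1, so λ ≡ 7·4 ≡ 6.
  x = λ² - 10 - 10 = 36 - 20 ≡ 5; y = λ·(10 - 5) - 7 ≡ 1. → (5, 1)
add Q: (5, 1) + (1, 2). λ = (2 - 1)/(1 - 5) ≡ 1/7 mod 11. 7⁻¹ ≡ 8 (mod 11) since 7·8 = 56 ≡ 1, so λ ≡ 8.
  x = λ² - 5 - 1 = 64 - 6 ≡ 3; y = λ·(5 - 3) - 1 ≡ 4. → (3, 4)
double: tangent at (3, 4): λ = (3·3² + 4)/(2·4) ≡ 9/8. 8⁻¹ ≡ 7 (mod 11) since 8·7 = 56 ≡ 1, so λ ≡ 9·7 ≡ 8.
  x = λ² - 3 - 3 = 64 - 6 ≡ 3; y = λ·(3 - 3) - 4 ≡ 7. → (3, 7)

(3, 7)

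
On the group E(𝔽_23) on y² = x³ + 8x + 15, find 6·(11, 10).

Write G = (11, 10).
Double-and-add on 6 = (110)₂. Start with G = (11, 10) for the leading 1-bit.
double: tangent at (11, 10): λ = (3·11² + 8)/(2·10) ≡ 3/20. 20⁻¹ ≡ 15 (mod 23), so λ ≡ 3·15 ≡ 22.
  x = λ² - 11 - 11 = 484 - 22 ≡ 2; y = λ·(11 - 2) - 10 ≡ 4. → (2, 4)
add G: (2, 4) + (11, 10). λ = (10 - 4)/(11 - 2) ≡ 6/9 mod 23. 9⁻¹ ≡ 18 (mod 23), so λ ≡ 16.
  x = λ² - 2 - 11 = 256 - 13 ≡ 13; y = λ·(2 - 13) - 4 ≡ 4. → (13, 4)
double: tangent at (13, 4): λ = (3·13² + 8)/(2·4) ≡ 9/8. 8⁻¹ ≡ 3 (mod 23), so λ ≡ 9·3 ≡ 4.
  x = λ² - 13 - 13 = 16 - 26 ≡ 13; y = λ·(13 - 13) - 4 ≡ 19. → (13, 19)

(13, 19)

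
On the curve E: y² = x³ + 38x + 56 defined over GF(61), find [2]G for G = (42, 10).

(41, 43)

tangent at (42, 10): λ = (3·42² + 38)/(2·10) ≡ 23/20. 20⁻¹ ≡ 58 (mod 61), so λ ≡ 23·58 ≡ 53.
  x = λ² - 42 - 42 = 2809 - 84 ≡ 41; y = λ·(42 - 41) - 10 ≡ 43. → (41, 43)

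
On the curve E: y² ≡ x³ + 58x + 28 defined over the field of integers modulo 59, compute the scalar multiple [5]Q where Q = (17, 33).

(1, 38)

Repeated addition: build up to 5Q.
2Q: tangent at (17, 33): λ = (3·17² + 58)/(2·33) ≡ 40/7. 7⁻¹ ≡ 17 (mod 59), so λ ≡ 40·17 ≡ 31.
  x = λ² - 17 - 17 = 961 - 34 ≡ 42; y = λ·(17 - 42) - 33 ≡ 18. → (42, 18)
3Q: (42, 18) + (17, 33). λ = (33 - 18)/(17 - 42) ≡ 15/34 mod 59. 34⁻¹ ≡ 33 (mod 59) since 34·33 = 1122 ≡ 1, so λ ≡ 23.
  x = λ² - 42 - 17 = 529 - 59 ≡ 57; y = λ·(42 - 57) - 18 ≡ 50. → (57, 50)
4Q: (57, 50) + (17, 33). λ = (33 - 50)/(17 - 57) ≡ 42/19 mod 59. 19⁻¹ ≡ 28 (mod 59) since 19·28 = 532 ≡ 1, so λ ≡ 55.
  x = λ² - 57 - 17 = 3025 - 74 ≡ 1; y = λ·(57 - 1) - 50 ≡ 21. → (1, 21)
5Q: (1, 21) + (17, 33). λ = (33 - 21)/(17 - 1) ≡ 12/16 mod 59. 16⁻¹ ≡ 48 (mod 59) since 16·48 = 768 ≡ 1, so λ ≡ 45.
  x = λ² - 1 - 17 = 2025 - 18 ≡ 1; y = λ·(1 - 1) - 21 ≡ 38. → (1, 38)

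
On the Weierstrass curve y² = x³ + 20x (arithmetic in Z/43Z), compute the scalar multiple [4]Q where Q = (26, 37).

Double-and-add on 4 = (100)₂. Start with Q = (26, 37) for the leading 1-bit.
double: tangent at (26, 37): λ = (3·26² + 20)/(2·37) ≡ 27/31. 31⁻¹ ≡ 25 (mod 43) since 31·25 = 775 ≡ 1, so λ ≡ 27·25 ≡ 30.
  x = λ² - 26 - 26 = 900 - 52 ≡ 31; y = λ·(26 - 31) - 37 ≡ 28. → (31, 28)
double: tangent at (31, 28): λ = (3·31² + 20)/(2·28) ≡ 22/13. 13⁻¹ ≡ 10 (mod 43) since 13·10 = 130 ≡ 1, so λ ≡ 22·10 ≡ 5.
  x = λ² - 31 - 31 = 25 - 62 ≡ 6; y = λ·(31 - 6) - 28 ≡ 11. → (6, 11)

(6, 11)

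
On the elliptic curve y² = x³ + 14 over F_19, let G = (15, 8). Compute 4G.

(10, 11)

Repeated addition: build up to 4G.
2G: tangent at (15, 8): λ = (3·15² + 0)/(2·8) ≡ 10/16. 16⁻¹ ≡ 6 (mod 19), so λ ≡ 10·6 ≡ 3.
  x = λ² - 15 - 15 = 9 - 30 ≡ 17; y = λ·(15 - 17) - 8 ≡ 5. → (17, 5)
3G: (17, 5) + (15, 8). λ = (8 - 5)/(15 - 17) ≡ 3/17 mod 19. 17⁻¹ ≡ 9 (mod 19), so λ ≡ 8.
  x = λ² - 17 - 15 = 64 - 32 ≡ 13; y = λ·(17 - 13) - 5 ≡ 8. → (13, 8)
4G: (13, 8) + (15, 8). λ = (8 - 8)/(15 - 13) ≡ 0/2 mod 19. 2⁻¹ ≡ 10 (mod 19) since 2·10 = 20 ≡ 1, so λ ≡ 0.
  x = λ² - 13 - 15 = 0 - 28 ≡ 10; y = λ·(13 - 10) - 8 ≡ 11. → (10, 11)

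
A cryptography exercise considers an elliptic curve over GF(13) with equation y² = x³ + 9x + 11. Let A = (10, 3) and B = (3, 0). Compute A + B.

(10, 10)

(10, 3) + (3, 0). λ = (0 - 3)/(3 - 10) ≡ 10/6 mod 13. 6⁻¹ ≡ 11 (mod 13), so λ ≡ 6.
  x = λ² - 10 - 3 = 36 - 13 ≡ 10; y = λ·(10 - 10) - 3 ≡ 10. → (10, 10)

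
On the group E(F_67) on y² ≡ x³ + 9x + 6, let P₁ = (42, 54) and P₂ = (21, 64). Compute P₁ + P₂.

(42, 54) + (21, 64). λ = (64 - 54)/(21 - 42) ≡ 10/46 mod 67. 46⁻¹ ≡ 51 (mod 67), so λ ≡ 41.
  x = λ² - 42 - 21 = 1681 - 63 ≡ 10; y = λ·(42 - 10) - 54 ≡ 52. → (10, 52)

(10, 52)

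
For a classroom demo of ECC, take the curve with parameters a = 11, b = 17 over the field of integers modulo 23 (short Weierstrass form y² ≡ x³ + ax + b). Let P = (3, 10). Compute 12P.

(10, 0)

Repeated addition: build up to 12P.
2P: tangent at (3, 10): λ = (3·3² + 11)/(2·10) ≡ 15/20. 20⁻¹ ≡ 15 (mod 23), so λ ≡ 15·15 ≡ 18.
  x = λ² - 3 - 3 = 324 - 6 ≡ 19; y = λ·(3 - 19) - 10 ≡ 1. → (19, 1)
3P: (19, 1) + (3, 10). λ = (10 - 1)/(3 - 19) ≡ 9/7 mod 23. 7⁻¹ ≡ 10 (mod 23), so λ ≡ 21.
  x = λ² - 19 - 3 = 441 - 22 ≡ 5; y = λ·(19 - 5) - 1 ≡ 17. → (5, 17)
4P: (5, 17) + (3, 10). λ = (10 - 17)/(3 - 5) ≡ 16/21 mod 23. 21⁻¹ ≡ 11 (mod 23), so λ ≡ 15.
  x = λ² - 5 - 3 = 225 - 8 ≡ 10; y = λ·(5 - 10) - 17 ≡ 0. → (10, 0)
5P: (10, 0) + (3, 10). λ = (10 - 0)/(3 - 10) ≡ 10/16 mod 23. 16⁻¹ ≡ 13 (mod 23), so λ ≡ 15.
  x = λ² - 10 - 3 = 225 - 13 ≡ 5; y = λ·(10 - 5) - 0 ≡ 6. → (5, 6)
6P: (5, 6) + (3, 10). λ = (10 - 6)/(3 - 5) ≡ 4/21 mod 23. 21⁻¹ ≡ 11 (mod 23) since 21·11 = 231 ≡ 1, so λ ≡ 21.
  x = λ² - 5 - 3 = 441 - 8 ≡ 19; y = λ·(5 - 19) - 6 ≡ 22. → (19, 22)
7P: (19, 22) + (3, 10). λ = (10 - 22)/(3 - 19) ≡ 11/7 mod 23. 7⁻¹ ≡ 10 (mod 23), so λ ≡ 18.
  x = λ² - 19 - 3 = 324 - 22 ≡ 3; y = λ·(19 - 3) - 22 ≡ 13. → (3, 13)
8P: (3, 13) + (3, 10): same x and y₁ ≡ -y₂, so the sum is O.
9P: O + (3, 10) = (3, 10) (identity).
10P: tangent at (3, 10): λ = (3·3² + 11)/(2·10) ≡ 15/20. 20⁻¹ ≡ 15 (mod 23), so λ ≡ 15·15 ≡ 18.
  x = λ² - 3 - 3 = 324 - 6 ≡ 19; y = λ·(3 - 19) - 10 ≡ 1. → (19, 1)
11P: (19, 1) + (3, 10). λ = (10 - 1)/(3 - 19) ≡ 9/7 mod 23. 7⁻¹ ≡ 10 (mod 23), so λ ≡ 21.
  x = λ² - 19 - 3 = 441 - 22 ≡ 5; y = λ·(19 - 5) - 1 ≡ 17. → (5, 17)
12P: (5, 17) + (3, 10). λ = (10 - 17)/(3 - 5) ≡ 16/21 mod 23. 21⁻¹ ≡ 11 (mod 23), so λ ≡ 15.
  x = λ² - 5 - 3 = 225 - 8 ≡ 10; y = λ·(5 - 10) - 17 ≡ 0. → (10, 0)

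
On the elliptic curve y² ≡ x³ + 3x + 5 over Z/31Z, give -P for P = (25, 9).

-(25, 9) = (25, -9 mod 31) = (25, 22).

(25, 22)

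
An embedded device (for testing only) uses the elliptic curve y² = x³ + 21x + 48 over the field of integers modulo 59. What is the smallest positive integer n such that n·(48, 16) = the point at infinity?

2P: tangent at (48, 16): λ = (3·48² + 21)/(2·16) ≡ 30/32. 32⁻¹ ≡ 24 (mod 59) since 32·24 = 768 ≡ 1, so λ ≡ 30·24 ≡ 12.
  x = λ² - 48 - 48 = 144 - 96 ≡ 48; y = λ·(48 - 48) - 16 ≡ 43. → (48, 43)
3P: (48, 43) + (48, 16): same x and y₁ ≡ -y₂, so the sum is the point at infinity.
3P = the point at infinity, so the order is 3.

3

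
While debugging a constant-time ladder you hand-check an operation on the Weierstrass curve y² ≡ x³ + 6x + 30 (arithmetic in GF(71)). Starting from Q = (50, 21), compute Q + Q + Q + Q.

Double-and-add on 4 = (100)₂. Start with Q = (50, 21) for the leading 1-bit.
double: tangent at (50, 21): λ = (3·50² + 6)/(2·21) ≡ 51/42. 42⁻¹ ≡ 22 (mod 71), so λ ≡ 51·22 ≡ 57.
  x = λ² - 50 - 50 = 3249 - 100 ≡ 25; y = λ·(50 - 25) - 21 ≡ 55. → (25, 55)
double: tangent at (25, 55): λ = (3·25² + 6)/(2·55) ≡ 35/39. 39⁻¹ ≡ 51 (mod 71), so λ ≡ 35·51 ≡ 10.
  x = λ² - 25 - 25 = 100 - 50 ≡ 50; y = λ·(25 - 50) - 55 ≡ 50. → (50, 50)

(50, 50)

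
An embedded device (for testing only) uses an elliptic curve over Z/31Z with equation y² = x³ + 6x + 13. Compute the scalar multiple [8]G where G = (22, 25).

Double-and-add on 8 = (1000)₂. Start with G = (22, 25) for the leading 1-bit.
double: tangent at (22, 25): λ = (3·22² + 6)/(2·25) ≡ 1/19. 19⁻¹ ≡ 18 (mod 31) since 19·18 = 342 ≡ 1, so λ ≡ 1·18 ≡ 18.
  x = λ² - 22 - 22 = 324 - 44 ≡ 1; y = λ·(22 - 1) - 25 ≡ 12. → (1, 12)
double: tangent at (1, 12): λ = (3·1² + 6)/(2·12) ≡ 9/24. 24⁻¹ ≡ 22 (mod 31) since 24·22 = 528 ≡ 1, so λ ≡ 9·22 ≡ 12.
  x = λ² - 1 - 1 = 144 - 2 ≡ 18; y = λ·(1 - 18) - 12 ≡ 1. → (18, 1)
double: tangent at (18, 1): λ = (3·18² + 6)/(2·1) ≡ 17/2. 2⁻¹ ≡ 16 (mod 31), so λ ≡ 17·16 ≡ 24.
  x = λ² - 18 - 18 = 576 - 36 ≡ 13; y = λ·(18 - 13) - 1 ≡ 26. → (13, 26)

(13, 26)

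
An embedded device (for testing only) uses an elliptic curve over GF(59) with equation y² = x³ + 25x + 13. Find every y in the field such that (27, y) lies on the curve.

x³ + 25x + 13 = 20371 ≡ 16 (mod 59).
Square roots of 16 mod 59: 4 and 55 (since 4² = 16 ≡ 16).

4, 55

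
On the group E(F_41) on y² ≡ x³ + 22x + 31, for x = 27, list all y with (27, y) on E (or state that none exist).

none

x³ + 22x + 31 = 20308 ≡ 13 (mod 41).
13 is a non-residue mod 41; no y exists.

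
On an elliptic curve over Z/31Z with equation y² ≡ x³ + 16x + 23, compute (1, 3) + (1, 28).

The two points share x = 1 and their y-coordinates satisfy 3 + 28 ≡ 0 (mod 31), so they are inverses. Their sum is the point at infinity.

O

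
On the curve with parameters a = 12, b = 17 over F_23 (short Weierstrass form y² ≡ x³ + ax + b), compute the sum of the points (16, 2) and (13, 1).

(12, 7)

(16, 2) + (13, 1). λ = (1 - 2)/(13 - 16) ≡ 22/20 mod 23. 20⁻¹ ≡ 15 (mod 23) since 20·15 = 300 ≡ 1, so λ ≡ 8.
  x = λ² - 16 - 13 = 64 - 29 ≡ 12; y = λ·(16 - 12) - 2 ≡ 7. → (12, 7)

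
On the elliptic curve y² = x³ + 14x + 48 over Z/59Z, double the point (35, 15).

tangent at (35, 15): λ = (3·35² + 14)/(2·15) ≡ 31/30. 30⁻¹ ≡ 2 (mod 59), so λ ≡ 31·2 ≡ 3.
  x = λ² - 35 - 35 = 9 - 70 ≡ 57; y = λ·(35 - 57) - 15 ≡ 37. → (57, 37)

(57, 37)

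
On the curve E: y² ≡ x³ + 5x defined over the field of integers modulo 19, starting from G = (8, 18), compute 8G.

(5, 6)

Double-and-add on 8 = (1000)₂. Start with G = (8, 18) for the leading 1-bit.
double: tangent at (8, 18): λ = (3·8² + 5)/(2·18) ≡ 7/17. 17⁻¹ ≡ 9 (mod 19), so λ ≡ 7·9 ≡ 6.
  x = λ² - 8 - 8 = 36 - 16 ≡ 1; y = λ·(8 - 1) - 18 ≡ 5. → (1, 5)
double: tangent at (1, 5): λ = (3·1² + 5)/(2·5) ≡ 8/10. 10⁻¹ ≡ 2 (mod 19) since 10·2 = 20 ≡ 1, so λ ≡ 8·2 ≡ 16.
  x = λ² - 1 - 1 = 256 - 2 ≡ 7; y = λ·(1 - 7) - 5 ≡ 13. → (7, 13)
double: tangent at (7, 13): λ = (3·7² + 5)/(2·13) ≡ 0/7. 7⁻¹ ≡ 11 (mod 19), so λ ≡ 0·11 ≡ 0.
  x = λ² - 7 - 7 = 0 - 14 ≡ 5; y = λ·(7 - 5) - 13 ≡ 6. → (5, 6)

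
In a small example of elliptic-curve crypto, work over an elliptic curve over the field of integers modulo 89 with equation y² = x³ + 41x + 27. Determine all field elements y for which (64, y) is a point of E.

x³ + 41x + 27 = 264795 ≡ 20 (mod 89).
Square roots of 20 mod 89: 38 and 51 (since 38² = 1444 ≡ 20).

38, 51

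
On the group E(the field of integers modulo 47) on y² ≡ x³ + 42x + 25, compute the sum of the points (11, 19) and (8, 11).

(11, 19) + (8, 11). λ = (11 - 19)/(8 - 11) ≡ 39/44 mod 47. 44⁻¹ ≡ 31 (mod 47) since 44·31 = 1364 ≡ 1, so λ ≡ 34.
  x = λ² - 11 - 8 = 1156 - 19 ≡ 9; y = λ·(11 - 9) - 19 ≡ 2. → (9, 2)

(9, 2)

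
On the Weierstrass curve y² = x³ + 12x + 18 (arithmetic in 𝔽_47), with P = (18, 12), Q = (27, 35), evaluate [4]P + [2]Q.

(23, 37)

First 4P:
Repeated addition: build up to 4P.
2P: tangent at (18, 12): λ = (3·18² + 12)/(2·12) ≡ 44/24. 24⁻¹ ≡ 2 (mod 47), so λ ≡ 44·2 ≡ 41.
  x = λ² - 18 - 18 = 1681 - 36 ≡ 0; y = λ·(18 - 0) - 12 ≡ 21. → (0, 21)
3P: (0, 21) + (18, 12). λ = (12 - 21)/(18 - 0) ≡ 38/18 mod 47. 18⁻¹ ≡ 34 (mod 47), so λ ≡ 23.
  x = λ² - 0 - 18 = 529 - 18 ≡ 41; y = λ·(0 - 41) - 21 ≡ 23. → (41, 23)
4P: (41, 23) + (18, 12). λ = (12 - 23)/(18 - 41) ≡ 36/24 mod 47. 24⁻¹ ≡ 2 (mod 47), so λ ≡ 25.
  x = λ² - 41 - 18 = 625 - 59 ≡ 2; y = λ·(41 - 2) - 23 ≡ 12. → (2, 12)
4P = (2, 12).
Next 2Q:
Repeated addition: build up to 2Q.
2Q: tangent at (27, 35): λ = (3·27² + 12)/(2·35) ≡ 37/23. 23⁻¹ ≡ 45 (mod 47), so λ ≡ 37·45 ≡ 20.
  x = λ² - 27 - 27 = 400 - 54 ≡ 17; y = λ·(27 - 17) - 35 ≡ 24. → (17, 24)
2Q = (17, 24).
Finally 4P + 2Q:
(2, 12) + (17, 24). λ = (24 - 12)/(17 - 2) ≡ 12/15 mod 47. 15⁻¹ ≡ 22 (mod 47), so λ ≡ 29.
  x = λ² - 2 - 17 = 841 - 19 ≡ 23; y = λ·(2 - 23) - 12 ≡ 37. → (23, 37)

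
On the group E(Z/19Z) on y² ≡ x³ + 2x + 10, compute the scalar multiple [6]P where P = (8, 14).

(9, 15)

Double-and-add on 6 = (110)₂. Start with P = (8, 14) for the leading 1-bit.
double: tangent at (8, 14): λ = (3·8² + 2)/(2·14) ≡ 4/9. 9⁻¹ ≡ 17 (mod 19), so λ ≡ 4·17 ≡ 11.
  x = λ² - 8 - 8 = 121 - 16 ≡ 10; y = λ·(8 - 10) - 14 ≡ 2. → (10, 2)
add P: (10, 2) + (8, 14). λ = (14 - 2)/(8 - 10) ≡ 12/17 mod 19. 17⁻¹ ≡ 9 (mod 19), so λ ≡ 13.
  x = λ² - 10 - 8 = 169 - 18 ≡ 18; y = λ·(10 - 18) - 2 ≡ 8. → (18, 8)
double: tangent at (18, 8): λ = (3·18² + 2)/(2·8) ≡ 5/16. 16⁻¹ ≡ 6 (mod 19), so λ ≡ 5·6 ≡ 11.
  x = λ² - 18 - 18 = 121 - 36 ≡ 9; y = λ·(18 - 9) - 8 ≡ 15. → (9, 15)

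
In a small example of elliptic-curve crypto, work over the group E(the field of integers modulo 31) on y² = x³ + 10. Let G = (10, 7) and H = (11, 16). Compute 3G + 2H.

(24, 16)

First 3G:
Repeated addition: build up to 3G.
2G: tangent at (10, 7): λ = (3·10² + 0)/(2·7) ≡ 21/14. 14⁻¹ ≡ 20 (mod 31), so λ ≡ 21·20 ≡ 17.
  x = λ² - 10 - 10 = 289 - 20 ≡ 21; y = λ·(10 - 21) - 7 ≡ 23. → (21, 23)
3G: (21, 23) + (10, 7). λ = (7 - 23)/(10 - 21) ≡ 15/20 mod 31. 20⁻¹ ≡ 14 (mod 31) since 20·14 = 280 ≡ 1, so λ ≡ 24.
  x = λ² - 21 - 10 = 576 - 31 ≡ 18; y = λ·(21 - 18) - 23 ≡ 18. → (18, 18)
3G = (18, 18).
Next 2H:
Repeated addition: build up to 2H.
2H: tangent at (11, 16): λ = (3·11² + 0)/(2·16) ≡ 22/1. 1⁻¹ ≡ 1 (mod 31) since 1·1 = 1 ≡ 1, so λ ≡ 22·1 ≡ 22.
  x = λ² - 11 - 11 = 484 - 22 ≡ 28; y = λ·(11 - 28) - 16 ≡ 13. → (28, 13)
2H = (28, 13).
Finally 3G + 2H:
(18, 18) + (28, 13). λ = (13 - 18)/(28 - 18) ≡ 26/10 mod 31. 10⁻¹ ≡ 28 (mod 31), so λ ≡ 15.
  x = λ² - 18 - 28 = 225 - 46 ≡ 24; y = λ·(18 - 24) - 18 ≡ 16. → (24, 16)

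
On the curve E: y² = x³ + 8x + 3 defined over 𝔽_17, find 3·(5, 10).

Write P = (5, 10).
Repeated addition: build up to 3P.
2P: tangent at (5, 10): λ = (3·5² + 8)/(2·10) ≡ 15/3. 3⁻¹ ≡ 6 (mod 17), so λ ≡ 15·6 ≡ 5.
  x = λ² - 5 - 5 = 25 - 10 ≡ 15; y = λ·(5 - 15) - 10 ≡ 8. → (15, 8)
3P: (15, 8) + (5, 10). λ = (10 - 8)/(5 - 15) ≡ 2/7 mod 17. 7⁻¹ ≡ 5 (mod 17) since 7·5 = 35 ≡ 1, so λ ≡ 10.
  x = λ² - 15 - 5 = 100 - 20 ≡ 12; y = λ·(15 - 12) - 8 ≡ 5. → (12, 5)

(12, 5)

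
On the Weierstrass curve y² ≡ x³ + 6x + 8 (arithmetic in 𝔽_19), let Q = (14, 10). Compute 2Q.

(16, 18)

tangent at (14, 10): λ = (3·14² + 6)/(2·10) ≡ 5/1. 1⁻¹ ≡ 1 (mod 19), so λ ≡ 5·1 ≡ 5.
  x = λ² - 14 - 14 = 25 - 28 ≡ 16; y = λ·(14 - 16) - 10 ≡ 18. → (16, 18)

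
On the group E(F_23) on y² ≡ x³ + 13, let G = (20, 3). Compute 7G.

(4, 10)

Double-and-add on 7 = (111)₂. Start with G = (20, 3) for the leading 1-bit.
double: tangent at (20, 3): λ = (3·20² + 0)/(2·3) ≡ 4/6. 6⁻¹ ≡ 4 (mod 23), so λ ≡ 4·4 ≡ 16.
  x = λ² - 20 - 20 = 256 - 40 ≡ 9; y = λ·(20 - 9) - 3 ≡ 12. → (9, 12)
add G: (9, 12) + (20, 3). λ = (3 - 12)/(20 - 9) ≡ 14/11 mod 23. 11⁻¹ ≡ 21 (mod 23), so λ ≡ 18.
  x = λ² - 9 - 20 = 324 - 29 ≡ 19; y = λ·(9 - 19) - 12 ≡ 15. → (19, 15)
double: tangent at (19, 15): λ = (3·19² + 0)/(2·15) ≡ 2/7. 7⁻¹ ≡ 10 (mod 23), so λ ≡ 2·10 ≡ 20.
  x = λ² - 19 - 19 = 400 - 38 ≡ 17; y = λ·(19 - 17) - 15 ≡ 2. → (17, 2)
add G: (17, 2) + (20, 3). λ = (3 - 2)/(20 - 17) ≡ 1/3 mod 23. 3⁻¹ ≡ 8 (mod 23) since 3·8 = 24 ≡ 1, so λ ≡ 8.
  x = λ² - 17 - 20 = 64 - 37 ≡ 4; y = λ·(17 - 4) - 2 ≡ 10. → (4, 10)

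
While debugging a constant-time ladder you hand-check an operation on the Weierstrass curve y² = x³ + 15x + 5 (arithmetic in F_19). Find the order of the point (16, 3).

2P: tangent at (16, 3): λ = (3·16² + 15)/(2·3) ≡ 4/6. 6⁻¹ ≡ 16 (mod 19), so λ ≡ 4·16 ≡ 7.
  x = λ² - 16 - 16 = 49 - 32 ≡ 17; y = λ·(16 - 17) - 3 ≡ 9. → (17, 9)
3P: (17, 9) + (16, 3). λ = (3 - 9)/(16 - 17) ≡ 13/18 mod 19. 18⁻¹ ≡ 18 (mod 19) since 18·18 = 324 ≡ 1, so λ ≡ 6.
  x = λ² - 17 - 16 = 36 - 33 ≡ 3; y = λ·(17 - 3) - 9 ≡ 18. → (3, 18)
4P: (3, 18) + (16, 3). λ = (3 - 18)/(16 - 3) ≡ 4/13 mod 19. 13⁻¹ ≡ 3 (mod 19), so λ ≡ 12.
  x = λ² - 3 - 16 = 144 - 19 ≡ 11; y = λ·(3 - 11) - 18 ≡ 0. → (11, 0)
5P: (11, 0) + (16, 3). λ = (3 - 0)/(16 - 11) ≡ 3/5 mod 19. 5⁻¹ ≡ 4 (mod 19), so λ ≡ 12.
  x = λ² - 11 - 16 = 144 - 27 ≡ 3; y = λ·(11 - 3) - 0 ≡ 1. → (3, 1)
6P: (3, 1) + (16, 3). λ = (3 - 1)/(16 - 3) ≡ 2/13 mod 19. 13⁻¹ ≡ 3 (mod 19) since 13·3 = 39 ≡ 1, so λ ≡ 6.
  x = λ² - 3 - 16 = 36 - 19 ≡ 17; y = λ·(3 - 17) - 1 ≡ 10. → (17, 10)
7P: (17, 10) + (16, 3). λ = (3 - 10)/(16 - 17) ≡ 12/18 mod 19. 18⁻¹ ≡ 18 (mod 19) since 18·18 = 324 ≡ 1, so λ ≡ 7.
  x = λ² - 17 - 16 = 49 - 33 ≡ 16; y = λ·(17 - 16) - 10 ≡ 16. → (16, 16)
8P: (16, 16) + (16, 3): same x and y₁ ≡ -y₂, so the sum is ∞.
8P = ∞, so the order is 8.

8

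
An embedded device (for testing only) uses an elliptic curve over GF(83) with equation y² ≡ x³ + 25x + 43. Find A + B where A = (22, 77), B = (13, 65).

(59, 12)

(22, 77) + (13, 65). λ = (65 - 77)/(13 - 22) ≡ 71/74 mod 83. 74⁻¹ ≡ 46 (mod 83) since 74·46 = 3404 ≡ 1, so λ ≡ 29.
  x = λ² - 22 - 13 = 841 - 35 ≡ 59; y = λ·(22 - 59) - 77 ≡ 12. → (59, 12)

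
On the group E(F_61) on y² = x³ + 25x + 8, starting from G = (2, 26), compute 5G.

(24, 55)

Double-and-add on 5 = (101)₂. Start with G = (2, 26) for the leading 1-bit.
double: tangent at (2, 26): λ = (3·2² + 25)/(2·26) ≡ 37/52. 52⁻¹ ≡ 27 (mod 61), so λ ≡ 37·27 ≡ 23.
  x = λ² - 2 - 2 = 529 - 4 ≡ 37; y = λ·(2 - 37) - 26 ≡ 23. → (37, 23)
double: tangent at (37, 23): λ = (3·37² + 25)/(2·23) ≡ 45/46. 46⁻¹ ≡ 4 (mod 61) since 46·4 = 184 ≡ 1, so λ ≡ 45·4 ≡ 58.
  x = λ² - 37 - 37 = 3364 - 74 ≡ 57; y = λ·(37 - 57) - 23 ≡ 37. → (57, 37)
add G: (57, 37) + (2, 26). λ = (26 - 37)/(2 - 57) ≡ 50/6 mod 61. 6⁻¹ ≡ 51 (mod 61), so λ ≡ 49.
  x = λ² - 57 - 2 = 2401 - 59 ≡ 24; y = λ·(57 - 24) - 37 ≡ 55. → (24, 55)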